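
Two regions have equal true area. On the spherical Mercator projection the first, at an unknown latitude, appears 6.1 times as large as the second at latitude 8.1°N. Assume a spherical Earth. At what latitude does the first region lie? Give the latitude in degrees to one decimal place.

66.4°

For equal true areas on Mercator, apparent areas scale as sec²φ, so the ratio is cos²φ₂ / cos²φ₁.
cos²φ₂ / cos²φ₁ = 6.1  ⇒  cos φ₁ = cos 8.1° / √6.1 = 0.9900/2.470 = 0.4008.
φ₁ = arccos(0.4008) ≈ 66.4°.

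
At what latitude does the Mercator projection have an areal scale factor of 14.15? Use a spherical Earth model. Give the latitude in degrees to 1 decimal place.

Mercator areal scale is sec²φ.
sec²φ = 14.15  ⇒  cos²φ = 0.07067  ⇒  cos φ = 0.2658.
φ = arccos(0.2658) ≈ 74.6°.

74.6°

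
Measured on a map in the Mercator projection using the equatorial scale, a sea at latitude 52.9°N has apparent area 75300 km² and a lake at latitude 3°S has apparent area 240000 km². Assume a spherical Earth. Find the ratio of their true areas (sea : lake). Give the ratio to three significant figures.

0.114

On Mercator the areal scale is sec²φ, so true area = apparent × cos²φ.
True area of sea: 75300 × cos²(52.9°) = 75300 × 0.3639 = 27400 km².
True area of lake: 240000 × cos²(3°) = 240000 × 0.9973 = 239300 km².
Ratio = 27400 / 239300 ≈ 0.114.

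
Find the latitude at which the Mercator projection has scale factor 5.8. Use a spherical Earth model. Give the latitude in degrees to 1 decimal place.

Mercator scale is k = sec φ = 1/cos φ.
1/cos φ = 5.8  ⇒  cos φ = 0.1724  ⇒  φ = arccos(0.1724) ≈ 80.1°.

80.1°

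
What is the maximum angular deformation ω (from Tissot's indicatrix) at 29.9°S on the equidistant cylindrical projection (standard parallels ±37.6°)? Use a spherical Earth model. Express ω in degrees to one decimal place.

In the equirectangular projection with standard parallel φ₀ = 37.6° (x = Rλ cos φ₀, y = Rφ), meridians are true-scale (h = 1) and the parallel scale is k = cos φ₀ / cos φ.
At 29.9°: h = 1.000, k = 0.9139; principal scales a = 1.000, b = 0.9139.
sin(ω/2) = (a − b)/(a + b) = 0.08606/1.914 = 0.04497, so ω = 2 arcsin(0.04497) ≈ 5.2°.

5.2°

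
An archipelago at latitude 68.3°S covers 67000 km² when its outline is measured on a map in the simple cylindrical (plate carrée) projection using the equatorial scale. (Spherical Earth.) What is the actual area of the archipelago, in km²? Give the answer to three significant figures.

24800 km²

For the equirectangular projection with φ₀ = 0 (plate carrée), h = 1 along meridians and k = sec φ along parallels.
Areal scale = h·k = 1 × sec φ; at 68.3°, h = 1.000, k = 2.705, so h·k = 2.705.
True area = apparent / (areal scale) = 67000 / 2.705 ≈ 24800 km².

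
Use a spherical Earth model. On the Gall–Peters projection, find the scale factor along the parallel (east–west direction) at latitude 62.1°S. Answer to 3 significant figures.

The Gall–Peters projection is cylindrical equal-area with φ₀ = 45°. A cylindrical equal-area projection with standard parallel φ₀ has meridian scale h = cos φ / cos φ₀ and parallel scale k = cos φ₀ / cos φ (so areas are preserved, h·k = 1).
k = cos 45° / cos 62.1° = 0.7071/0.4679 = 1.511.

1.51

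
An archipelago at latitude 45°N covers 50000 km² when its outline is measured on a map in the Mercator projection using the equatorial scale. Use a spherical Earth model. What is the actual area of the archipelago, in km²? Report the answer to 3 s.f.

Mercator is conformal, so the point scale is isotropic: h = k = sec φ = 1/cos φ.
Areal scale = k² = sec²φ = 1/cos²(45°) = 1/0.7071² = 2.000.
True area = apparent / (areal scale) = 50000 / 2.000 ≈ 25000 km².

25000 km²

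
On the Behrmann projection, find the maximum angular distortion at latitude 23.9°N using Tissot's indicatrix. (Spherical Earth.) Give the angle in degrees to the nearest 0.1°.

The Behrmann projection is cylindrical equal-area with φ₀ = 30°. For cylindrical equal-area with standard parallel φ₀, h = cos φ / cos φ₀ and k = cos φ₀ / cos φ, so h·k = 1.
At 23.9°: h = 1.056, k = 0.9472; principal scales a = 1.056, b = 0.9472.
sin(ω/2) = (a − b)/(a + b) = 0.1084/2.003 = 0.05414, so ω = 2 arcsin(0.05414) ≈ 6.2°.

6.2°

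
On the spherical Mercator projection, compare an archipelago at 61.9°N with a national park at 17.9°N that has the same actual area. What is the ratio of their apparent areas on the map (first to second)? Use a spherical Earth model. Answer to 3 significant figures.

Mercator areal scale is sec²φ.
At 61.9°: sec²(61.9°) = 1/0.4710² = 4.508.
At 17.9°: sec²(17.9°) = 1/0.9516² = 1.104.
Ratio = 4.508/1.104 = cos²(17.9°)/cos²(61.9°) ≈ 4.08.

4.08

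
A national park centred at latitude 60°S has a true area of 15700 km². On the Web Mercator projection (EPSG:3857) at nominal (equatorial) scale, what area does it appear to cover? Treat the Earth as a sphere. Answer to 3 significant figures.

62800 km²

For Mercator, h = k = sec φ (a conformal cylindrical projection has a single point scale, 1/cos φ).
Areal scale = k² = sec²φ = 1/cos²(60°) = 1/0.5000² = 4.000.
Apparent area = 15700 × 4.000 ≈ 62800 km².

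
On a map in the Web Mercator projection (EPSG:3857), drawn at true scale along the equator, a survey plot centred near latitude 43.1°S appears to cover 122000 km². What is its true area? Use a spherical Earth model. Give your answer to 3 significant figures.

65000 km²

The Mercator projection is conformal; its linear scale factor is the same in every direction and equals sec φ = 1/cos φ.
Areal scale = k² = sec²φ = 1/cos²(43.1°) = 1/0.7302² = 1.876.
True area = apparent / (areal scale) = 122000 / 1.876 ≈ 65000 km².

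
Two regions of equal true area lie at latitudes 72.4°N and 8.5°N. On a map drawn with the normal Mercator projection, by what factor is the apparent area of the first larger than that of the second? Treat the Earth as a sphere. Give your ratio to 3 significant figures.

10.7

On Mercator, area is exaggerated by sec²φ = 1/cos²φ.
At 72.4°: sec²(72.4°) = 1/0.3024² = 10.94.
At 8.5°: sec²(8.5°) = 1/0.9890² = 1.022.
Ratio = 10.94/1.022 = cos²(8.5°)/cos²(72.4°) ≈ 10.7.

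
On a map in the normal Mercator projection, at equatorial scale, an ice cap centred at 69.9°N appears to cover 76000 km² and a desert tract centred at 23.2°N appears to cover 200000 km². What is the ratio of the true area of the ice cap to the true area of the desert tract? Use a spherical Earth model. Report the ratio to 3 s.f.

Mercator's areal exaggeration is sec²φ; hence true area = (apparent area) · cos²φ.
True area of ice cap: 76000 × cos²(69.9°) = 76000 × 0.1181 = 8976 km².
True area of desert tract: 200000 × cos²(23.2°) = 200000 × 0.8448 = 169000 km².
Ratio = 8976 / 169000 ≈ 0.0531.

0.0531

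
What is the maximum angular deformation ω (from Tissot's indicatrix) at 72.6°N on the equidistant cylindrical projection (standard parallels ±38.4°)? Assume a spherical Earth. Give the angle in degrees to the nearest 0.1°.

53.2°

The equidistant cylindrical projection with φ₀ = 38.4° has h = 1 (meridians true) and k = cos φ₀ / cos φ along parallels.
At 72.6°: h = 1.000, k = 2.621; principal scales a = 2.621, b = 1.000.
sin(ω/2) = (a − b)/(a + b) = 1.621/3.621 = 0.4476, so ω = 2 arcsin(0.4476) ≈ 53.2°.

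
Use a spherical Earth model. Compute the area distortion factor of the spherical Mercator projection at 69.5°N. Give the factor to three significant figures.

Mercator is conformal, so the point scale is isotropic: h = k = sec φ = 1/cos φ.
Areal scale = k² = sec²φ = 1/cos²(69.5°) = 1/0.3502² = 8.154.

8.15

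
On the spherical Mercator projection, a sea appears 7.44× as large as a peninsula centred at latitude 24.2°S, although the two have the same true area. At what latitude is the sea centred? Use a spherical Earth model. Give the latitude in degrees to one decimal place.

For equal true areas on Mercator, apparent areas scale as sec²φ, so the ratio is cos²φ₂ / cos²φ₁.
cos²φ₂ / cos²φ₁ = 7.44  ⇒  cos φ₁ = cos 24.2° / √7.44 = 0.9121/2.728 = 0.3344.
φ₁ = arccos(0.3344) ≈ 70.5°.

70.5°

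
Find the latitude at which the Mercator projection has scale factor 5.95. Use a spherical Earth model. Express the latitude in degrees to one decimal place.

80.3°

Mercator scale is k = sec φ = 1/cos φ.
1/cos φ = 5.95  ⇒  cos φ = 0.1681  ⇒  φ = arccos(0.1681) ≈ 80.3°.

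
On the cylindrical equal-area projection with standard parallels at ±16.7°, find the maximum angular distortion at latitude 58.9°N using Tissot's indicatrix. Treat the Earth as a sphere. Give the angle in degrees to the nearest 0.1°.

66.7°

For cylindrical equal-area with standard parallel φ₀, h = cos φ / cos φ₀ and k = cos φ₀ / cos φ, so h·k = 1.
At 58.9°: h = 0.5393, k = 1.854; principal scales a = 1.854, b = 0.5393.
sin(ω/2) = (a − b)/(a + b) = 1.315/2.394 = 0.5494, so ω = 2 arcsin(0.5494) ≈ 66.7°.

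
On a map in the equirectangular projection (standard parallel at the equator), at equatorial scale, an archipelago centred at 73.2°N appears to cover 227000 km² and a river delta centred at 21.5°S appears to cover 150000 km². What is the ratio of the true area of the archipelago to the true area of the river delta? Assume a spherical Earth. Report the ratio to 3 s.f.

0.470

Plate carrée has h = 1 and k = sec φ, giving areal scale sec φ; true area = (apparent area) · cos φ.
True area of archipelago: 227000 × cos(73.2°) = 227000 × 0.2890 = 65610 km².
True area of river delta: 150000 × cos(21.5°) = 150000 × 0.9304 = 139600 km².
Ratio = 65610 / 139600 ≈ 0.470.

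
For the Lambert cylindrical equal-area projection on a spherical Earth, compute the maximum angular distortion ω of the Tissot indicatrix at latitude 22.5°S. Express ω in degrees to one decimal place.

9.1°

The Lambert cylindrical equal-area projection is the cylindrical equal-area projection with its standard parallel at the equator (φ₀ = 0). Cylindrical equal-area (φ₀ = 0°): h = cos φ / cos 0° along meridians, k = cos 0° / cos φ along parallels; h·k = 1.
At 22.5°: h = 0.9239, k = 1.082; principal scales a = 1.082, b = 0.9239.
sin(ω/2) = (a − b)/(a + b) = 0.1585/2.006 = 0.07901, so ω = 2 arcsin(0.07901) ≈ 9.1°.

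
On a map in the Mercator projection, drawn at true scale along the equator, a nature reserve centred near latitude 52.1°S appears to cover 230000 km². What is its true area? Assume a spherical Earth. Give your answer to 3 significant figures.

86800 km²

For Mercator, h = k = sec φ (a conformal cylindrical projection has a single point scale, 1/cos φ).
Areal scale = k² = sec²φ = 1/cos²(52.1°) = 1/0.6143² = 2.650.
True area = apparent / (areal scale) = 230000 / 2.650 ≈ 86800 km².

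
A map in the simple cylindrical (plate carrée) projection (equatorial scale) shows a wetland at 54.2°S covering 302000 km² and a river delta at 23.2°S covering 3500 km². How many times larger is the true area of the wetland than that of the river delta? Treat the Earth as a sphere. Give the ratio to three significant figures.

54.9

Plate carrée has h = 1 and k = sec φ, giving areal scale sec φ; true area = (apparent area) · cos φ.
True area of wetland: 302000 × cos(54.2°) = 302000 × 0.5850 = 176700 km².
True area of river delta: 3500 × cos(23.2°) = 3500 × 0.9191 = 3217 km².
Ratio = 176700 / 3217 ≈ 54.9.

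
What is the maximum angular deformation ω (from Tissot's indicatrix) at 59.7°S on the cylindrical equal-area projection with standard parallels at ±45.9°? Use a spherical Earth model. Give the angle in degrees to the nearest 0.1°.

For cylindrical equal-area with standard parallel φ₀, h = cos φ / cos φ₀ and k = cos φ₀ / cos φ, so h·k = 1.
At 59.7°: h = 0.7250, k = 1.379; principal scales a = 1.379, b = 0.7250.
sin(ω/2) = (a − b)/(a + b) = 0.6543/2.104 = 0.3110, so ω = 2 arcsin(0.3110) ≈ 36.2°.

36.2°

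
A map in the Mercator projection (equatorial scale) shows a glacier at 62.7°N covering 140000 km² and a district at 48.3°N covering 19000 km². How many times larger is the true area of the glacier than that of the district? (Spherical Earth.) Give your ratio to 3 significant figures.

3.50

Mercator's areal exaggeration is sec²φ; hence true area = (apparent area) · cos²φ.
True area of glacier: 140000 × cos²(62.7°) = 140000 × 0.2104 = 29450 km².
True area of district: 19000 × cos²(48.3°) = 19000 × 0.4425 = 8408 km².
Ratio = 29450 / 8408 ≈ 3.50.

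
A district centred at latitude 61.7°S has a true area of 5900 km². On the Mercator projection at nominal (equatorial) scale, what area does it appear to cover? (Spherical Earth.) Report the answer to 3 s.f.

The Mercator projection is conformal; its linear scale factor is the same in every direction and equals sec φ = 1/cos φ.
Areal scale = k² = sec²φ = 1/cos²(61.7°) = 1/0.4741² = 4.449.
Apparent area = 5900 × 4.449 ≈ 26300 km².

26300 km²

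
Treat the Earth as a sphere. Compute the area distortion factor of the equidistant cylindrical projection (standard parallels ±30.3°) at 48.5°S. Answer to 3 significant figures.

1.30

The equidistant cylindrical projection with φ₀ = 30.3° has h = 1 (meridians true) and k = cos φ₀ / cos φ along parallels.
Areal scale = h·k = 1 × cos φ₀ / cos φ; at 48.5°, h = 1.000, k = 1.303, so h·k = 1.303.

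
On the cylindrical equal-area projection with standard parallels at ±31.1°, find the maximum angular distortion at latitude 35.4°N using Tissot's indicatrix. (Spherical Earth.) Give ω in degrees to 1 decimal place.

A cylindrical equal-area projection with standard parallel φ₀ has meridian scale h = cos φ / cos φ₀ and parallel scale k = cos φ₀ / cos φ (so areas are preserved, h·k = 1).
At 35.4°: h = 0.9520, k = 1.050; principal scales a = 1.050, b = 0.9520.
sin(ω/2) = (a − b)/(a + b) = 0.09851/2.002 = 0.04920, so ω = 2 arcsin(0.04920) ≈ 5.6°.

5.6°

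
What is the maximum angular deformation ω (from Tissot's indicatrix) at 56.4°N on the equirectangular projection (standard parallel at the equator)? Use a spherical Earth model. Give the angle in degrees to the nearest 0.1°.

33.4°

In the plate carrée (x = Rλ, y = Rφ), meridians are true-scale (h = 1) and parallels are stretched by k = sec φ.
At 56.4°: h = 1.000, k = 1.807; principal scales a = 1.807, b = 1.000.
sin(ω/2) = (a − b)/(a + b) = 0.8070/2.807 = 0.2875, so ω = 2 arcsin(0.2875) ≈ 33.4°.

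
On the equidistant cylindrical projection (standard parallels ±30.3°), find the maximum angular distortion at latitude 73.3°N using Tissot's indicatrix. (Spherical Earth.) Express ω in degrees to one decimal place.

60.1°

The equidistant cylindrical projection with φ₀ = 30.3° has h = 1 (meridians true) and k = cos φ₀ / cos φ along parallels.
At 73.3°: h = 1.000, k = 3.005; principal scales a = 3.005, b = 1.000.
sin(ω/2) = (a − b)/(a + b) = 2.005/4.005 = 0.5006, so ω = 2 arcsin(0.5006) ≈ 60.1°.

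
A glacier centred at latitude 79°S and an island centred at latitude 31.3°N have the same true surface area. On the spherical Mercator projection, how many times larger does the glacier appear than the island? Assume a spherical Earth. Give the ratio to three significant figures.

Mercator is conformal with k = sec φ, so areal scale = k² = sec²φ.
At 79°: sec²(79°) = 1/0.1908² = 27.47.
At 31.3°: sec²(31.3°) = 1/0.8545² = 1.370.
Ratio = 27.47/1.370 = cos²(31.3°)/cos²(79°) ≈ 20.1.

20.1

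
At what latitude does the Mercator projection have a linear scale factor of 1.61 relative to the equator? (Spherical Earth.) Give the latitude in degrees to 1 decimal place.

51.6°

Mercator scale is k = sec φ = 1/cos φ.
1/cos φ = 1.61  ⇒  cos φ = 0.6211  ⇒  φ = arccos(0.6211) ≈ 51.6°.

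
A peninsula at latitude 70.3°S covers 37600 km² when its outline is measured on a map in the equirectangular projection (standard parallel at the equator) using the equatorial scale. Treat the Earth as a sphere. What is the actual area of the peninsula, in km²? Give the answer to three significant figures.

12700 km²

For the equirectangular projection with φ₀ = 0 (plate carrée), h = 1 along meridians and k = sec φ along parallels.
Areal scale = h·k = 1 × sec φ; at 70.3°, h = 1.000, k = 2.967, so h·k = 2.967.
True area = apparent / (areal scale) = 37600 / 2.967 ≈ 12700 km².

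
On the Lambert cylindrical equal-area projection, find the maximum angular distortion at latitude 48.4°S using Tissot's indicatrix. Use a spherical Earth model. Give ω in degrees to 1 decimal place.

45.7°

The Lambert cylindrical equal-area projection is the cylindrical equal-area projection with its standard parallel at the equator (φ₀ = 0). A cylindrical equal-area projection with standard parallel φ₀ has meridian scale h = cos φ / cos φ₀ and parallel scale k = cos φ₀ / cos φ (so areas are preserved, h·k = 1).
At 48.4°: h = 0.6639, k = 1.506; principal scales a = 1.506, b = 0.6639.
sin(ω/2) = (a − b)/(a + b) = 0.8423/2.170 = 0.3881, so ω = 2 arcsin(0.3881) ≈ 45.7°.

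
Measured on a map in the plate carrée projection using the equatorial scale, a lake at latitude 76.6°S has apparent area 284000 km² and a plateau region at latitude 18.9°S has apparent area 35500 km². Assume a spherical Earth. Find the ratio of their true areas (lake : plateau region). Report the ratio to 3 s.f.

1.96

Plate carrée has h = 1 and k = sec φ, giving areal scale sec φ; true area = (apparent area) · cos φ.
True area of lake: 284000 × cos(76.6°) = 284000 × 0.2317 = 65820 km².
True area of plateau region: 35500 × cos(18.9°) = 35500 × 0.9461 = 33590 km².
Ratio = 65820 / 33590 ≈ 1.96.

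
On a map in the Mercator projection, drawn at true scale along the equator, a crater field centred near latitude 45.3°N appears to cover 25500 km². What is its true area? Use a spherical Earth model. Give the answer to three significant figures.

For Mercator, h = k = sec φ (a conformal cylindrical projection has a single point scale, 1/cos φ).
Areal scale = k² = sec²φ = 1/cos²(45.3°) = 1/0.7034² = 2.021.
True area = apparent / (areal scale) = 25500 / 2.021 ≈ 12600 km².

12600 km²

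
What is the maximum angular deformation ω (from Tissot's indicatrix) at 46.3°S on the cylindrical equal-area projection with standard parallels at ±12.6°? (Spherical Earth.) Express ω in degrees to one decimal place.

38.8°

Cylindrical equal-area (φ₀ = 12.6°): h = cos φ / cos 12.6° along meridians, k = cos 12.6° / cos φ along parallels; h·k = 1.
At 46.3°: h = 0.7079, k = 1.413; principal scales a = 1.413, b = 0.7079.
sin(ω/2) = (a − b)/(a + b) = 0.7046/2.120 = 0.3323, so ω = 2 arcsin(0.3323) ≈ 38.8°.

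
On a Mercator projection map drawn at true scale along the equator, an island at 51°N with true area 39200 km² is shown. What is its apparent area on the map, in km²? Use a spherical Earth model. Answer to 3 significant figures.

99000 km²

For Mercator, h = k = sec φ (a conformal cylindrical projection has a single point scale, 1/cos φ).
Areal scale = k² = sec²φ = 1/cos²(51°) = 1/0.6293² = 2.525.
Apparent area = 39200 × 2.525 ≈ 99000 km².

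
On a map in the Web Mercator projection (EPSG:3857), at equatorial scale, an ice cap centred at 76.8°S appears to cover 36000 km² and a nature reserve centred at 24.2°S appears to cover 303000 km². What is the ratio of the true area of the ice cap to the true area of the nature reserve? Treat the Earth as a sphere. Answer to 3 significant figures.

Since Mercator area scale is 1/cos²φ, the true area equals the apparent area multiplied by cos²φ.
True area of ice cap: 36000 × cos²(76.8°) = 36000 × 0.05214 = 1877 km².
True area of nature reserve: 303000 × cos²(24.2°) = 303000 × 0.8320 = 252100 km².
Ratio = 1877 / 252100 ≈ 0.00745.

0.00745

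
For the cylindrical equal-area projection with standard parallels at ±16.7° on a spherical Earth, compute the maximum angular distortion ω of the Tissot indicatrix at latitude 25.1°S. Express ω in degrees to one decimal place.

A cylindrical equal-area projection with standard parallel φ₀ has meridian scale h = cos φ / cos φ₀ and parallel scale k = cos φ₀ / cos φ (so areas are preserved, h·k = 1).
At 25.1°: h = 0.9454, k = 1.058; principal scales a = 1.058, b = 0.9454.
sin(ω/2) = (a − b)/(a + b) = 0.1123/2.003 = 0.05604, so ω = 2 arcsin(0.05604) ≈ 6.4°.

6.4°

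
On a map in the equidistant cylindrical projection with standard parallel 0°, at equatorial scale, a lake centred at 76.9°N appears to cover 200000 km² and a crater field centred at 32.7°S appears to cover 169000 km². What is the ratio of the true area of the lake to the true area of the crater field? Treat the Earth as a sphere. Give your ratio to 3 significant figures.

0.319

Plate carrée has h = 1 and k = sec φ, giving areal scale sec φ; true area = (apparent area) · cos φ.
True area of lake: 200000 × cos(76.9°) = 200000 × 0.2267 = 45330 km².
True area of crater field: 169000 × cos(32.7°) = 169000 × 0.8415 = 142200 km².
Ratio = 45330 / 142200 ≈ 0.319.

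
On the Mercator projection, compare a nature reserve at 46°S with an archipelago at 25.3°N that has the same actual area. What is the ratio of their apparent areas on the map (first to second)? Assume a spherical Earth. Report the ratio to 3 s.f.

1.69

Mercator is conformal with k = sec φ, so areal scale = k² = sec²φ.
At 46°: sec²(46°) = 1/0.6947² = 2.072.
At 25.3°: sec²(25.3°) = 1/0.9041² = 1.223.
Ratio = 2.072/1.223 = cos²(25.3°)/cos²(46°) ≈ 1.69.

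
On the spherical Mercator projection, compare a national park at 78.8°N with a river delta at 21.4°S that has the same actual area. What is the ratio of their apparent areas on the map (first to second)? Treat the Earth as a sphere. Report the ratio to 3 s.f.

23.0

On Mercator, area is exaggerated by sec²φ = 1/cos²φ.
At 78.8°: sec²(78.8°) = 1/0.1942² = 26.51.
At 21.4°: sec²(21.4°) = 1/0.9311² = 1.154.
Ratio = 26.51/1.154 = cos²(21.4°)/cos²(78.8°) ≈ 23.0.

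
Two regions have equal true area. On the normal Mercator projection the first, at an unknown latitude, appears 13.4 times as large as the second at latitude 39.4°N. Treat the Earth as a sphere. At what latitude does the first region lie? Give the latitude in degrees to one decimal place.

77.8°

For equal true areas on Mercator, apparent areas scale as sec²φ, so the ratio is cos²φ₂ / cos²φ₁.
cos²φ₂ / cos²φ₁ = 13.4  ⇒  cos φ₁ = cos 39.4° / √13.4 = 0.7727/3.661 = 0.2111.
φ₁ = arccos(0.2111) ≈ 77.8°.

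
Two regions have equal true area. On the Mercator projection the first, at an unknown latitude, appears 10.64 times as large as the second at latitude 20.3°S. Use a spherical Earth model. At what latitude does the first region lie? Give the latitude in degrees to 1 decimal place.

On Mercator, (apparent₁)/(apparent₂) = sec²φ₁ / sec²φ₂ when true areas are equal.
cos²φ₂ / cos²φ₁ = 10.64  ⇒  cos φ₁ = cos 20.3° / √10.64 = 0.9379/3.262 = 0.2875.
φ₁ = arccos(0.2875) ≈ 73.3°.

73.3°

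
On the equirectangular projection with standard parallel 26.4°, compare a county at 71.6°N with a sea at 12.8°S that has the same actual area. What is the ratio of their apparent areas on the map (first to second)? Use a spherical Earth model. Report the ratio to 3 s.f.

With standard parallel φ₀ = 26.4°, the equirectangular projection gives x = Rλ cos φ₀, y = Rφ, so h = 1 and k = cos 26.4° / cos φ.
Areal scale at 71.6°: h·k = 1.000 × 2.838 = 2.838.
Areal scale at 12.8°: h·k = 1.000 × 0.9185 = 0.9185.
Ratio = 2.838/0.9185 ≈ 3.09.

3.09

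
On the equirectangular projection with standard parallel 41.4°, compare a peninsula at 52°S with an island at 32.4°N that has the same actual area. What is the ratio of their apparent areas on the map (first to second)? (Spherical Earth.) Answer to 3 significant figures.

In the equirectangular projection with standard parallel φ₀ = 41.4° (x = Rλ cos φ₀, y = Rφ), meridians are true-scale (h = 1) and the parallel scale is k = cos φ₀ / cos φ.
Areal scale at 52°: h·k = 1.000 × 1.218 = 1.218.
Areal scale at 32.4°: h·k = 1.000 × 0.8884 = 0.8884.
Ratio = 1.218/0.8884 ≈ 1.37.

1.37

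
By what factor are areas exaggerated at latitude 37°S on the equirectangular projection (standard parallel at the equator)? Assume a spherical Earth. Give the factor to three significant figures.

1.25

In the plate carrée (x = Rλ, y = Rφ), meridians are true-scale (h = 1) and parallels are stretched by k = sec φ.
Areal scale = h·k = 1 × sec φ; at 37°, h = 1.000, k = 1.252, so h·k = 1.252.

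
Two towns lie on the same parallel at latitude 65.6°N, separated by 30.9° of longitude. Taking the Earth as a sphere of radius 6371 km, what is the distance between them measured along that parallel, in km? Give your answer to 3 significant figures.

Arc length along a parallel = R cos φ · Δλ (with Δλ in radians).
= 6371 × cos 65.6° × (30.9° × π/180) = 6371 × 0.4131 × 0.5393 ≈ 1420 km.

1420 km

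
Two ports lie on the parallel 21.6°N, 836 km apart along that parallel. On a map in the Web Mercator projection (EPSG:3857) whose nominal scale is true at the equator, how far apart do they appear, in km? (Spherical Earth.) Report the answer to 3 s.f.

Mercator is conformal, so the point scale is isotropic: h = k = sec φ = 1/cos φ.
Along the parallel, k = sec 21.6° = 1/0.9298 = 1.076.
Map distance = 836 × 1.076 ≈ 899 km.

899 km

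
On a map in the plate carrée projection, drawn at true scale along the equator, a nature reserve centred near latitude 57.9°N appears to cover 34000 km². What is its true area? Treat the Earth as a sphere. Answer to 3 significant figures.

Plate carrée maps x = Rλ, y = Rφ. The meridian scale is h = 1 and the parallel scale is k = 1/cos φ = sec φ.
Areal scale = h·k = 1 × sec φ; at 57.9°, h = 1.000, k = 1.882, so h·k = 1.882.
True area = apparent / (areal scale) = 34000 / 1.882 ≈ 18100 km².

18100 km²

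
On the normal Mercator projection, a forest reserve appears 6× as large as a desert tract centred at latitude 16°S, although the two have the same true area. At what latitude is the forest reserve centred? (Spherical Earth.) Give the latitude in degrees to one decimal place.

66.9°

On Mercator, (apparent₁)/(apparent₂) = sec²φ₁ / sec²φ₂ when true areas are equal.
cos²φ₂ / cos²φ₁ = 6  ⇒  cos φ₁ = cos 16° / √6 = 0.9613/2.449 = 0.3924.
φ₁ = arccos(0.3924) ≈ 66.9°.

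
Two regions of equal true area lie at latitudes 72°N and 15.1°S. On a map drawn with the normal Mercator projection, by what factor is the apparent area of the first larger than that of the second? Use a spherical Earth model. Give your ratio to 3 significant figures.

9.76

Mercator is conformal with k = sec φ, so areal scale = k² = sec²φ.
At 72°: sec²(72°) = 1/0.3090² = 10.47.
At 15.1°: sec²(15.1°) = 1/0.9655² = 1.073.
Ratio = 10.47/1.073 = cos²(15.1°)/cos²(72°) ≈ 9.76.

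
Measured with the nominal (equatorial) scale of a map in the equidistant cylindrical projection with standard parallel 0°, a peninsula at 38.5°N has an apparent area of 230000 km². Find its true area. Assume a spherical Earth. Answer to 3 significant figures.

180000 km²

In the plate carrée (x = Rλ, y = Rφ), meridians are true-scale (h = 1) and parallels are stretched by k = sec φ.
Areal scale = h·k = 1 × sec φ; at 38.5°, h = 1.000, k = 1.278, so h·k = 1.278.
True area = apparent / (areal scale) = 230000 / 1.278 ≈ 180000 km².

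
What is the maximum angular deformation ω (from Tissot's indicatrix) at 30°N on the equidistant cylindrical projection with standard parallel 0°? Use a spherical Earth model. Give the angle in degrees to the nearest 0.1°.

Plate carrée maps x = Rλ, y = Rφ. The meridian scale is h = 1 and the parallel scale is k = 1/cos φ = sec φ.
At 30°: h = 1.000, k = 1.155; principal scales a = 1.155, b = 1.000.
sin(ω/2) = (a − b)/(a + b) = 0.1547/2.155 = 0.07180, so ω = 2 arcsin(0.07180) ≈ 8.2°.

8.2°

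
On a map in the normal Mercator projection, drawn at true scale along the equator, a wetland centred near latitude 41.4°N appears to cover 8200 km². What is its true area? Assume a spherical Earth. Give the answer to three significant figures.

4610 km²

The Mercator projection is conformal; its linear scale factor is the same in every direction and equals sec φ = 1/cos φ.
Areal scale = k² = sec²φ = 1/cos²(41.4°) = 1/0.7501² = 1.777.
True area = apparent / (areal scale) = 8200 / 1.777 ≈ 4610 km².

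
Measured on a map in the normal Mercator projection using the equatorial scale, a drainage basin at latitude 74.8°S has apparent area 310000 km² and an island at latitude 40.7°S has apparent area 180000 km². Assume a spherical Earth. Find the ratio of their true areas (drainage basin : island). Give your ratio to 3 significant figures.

0.206

On Mercator the areal scale is sec²φ, so true area = apparent × cos²φ.
True area of drainage basin: 310000 × cos²(74.8°) = 310000 × 0.06874 = 21310 km².
True area of island: 180000 × cos²(40.7°) = 180000 × 0.5748 = 103500 km².
Ratio = 21310 / 103500 ≈ 0.206.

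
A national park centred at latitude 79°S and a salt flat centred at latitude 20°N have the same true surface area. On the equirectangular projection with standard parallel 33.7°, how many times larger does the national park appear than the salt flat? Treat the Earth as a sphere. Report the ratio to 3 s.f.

With standard parallel φ₀ = 33.7°, the equirectangular projection gives x = Rλ cos φ₀, y = Rφ, so h = 1 and k = cos 33.7° / cos φ.
Areal scale at 79°: h·k = 1.000 × 4.360 = 4.360.
Areal scale at 20°: h·k = 1.000 × 0.8853 = 0.8853.
Ratio = 4.360/0.8853 ≈ 4.92.

4.92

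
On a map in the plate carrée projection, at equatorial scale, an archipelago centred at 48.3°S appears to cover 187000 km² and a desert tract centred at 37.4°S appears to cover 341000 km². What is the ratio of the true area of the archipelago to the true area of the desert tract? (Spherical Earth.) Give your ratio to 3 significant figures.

0.459

Plate carrée has h = 1 and k = sec φ, giving areal scale sec φ; true area = (apparent area) · cos φ.
True area of archipelago: 187000 × cos(48.3°) = 187000 × 0.6652 = 124400 km².
True area of desert tract: 341000 × cos(37.4°) = 341000 × 0.7944 = 270900 km².
Ratio = 124400 / 270900 ≈ 0.459.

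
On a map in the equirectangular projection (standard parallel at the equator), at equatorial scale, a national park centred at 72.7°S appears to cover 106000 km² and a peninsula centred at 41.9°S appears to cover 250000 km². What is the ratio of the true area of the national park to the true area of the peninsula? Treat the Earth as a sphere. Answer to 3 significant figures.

0.169

Plate carrée has h = 1 and k = sec φ, giving areal scale sec φ; true area = (apparent area) · cos φ.
True area of national park: 106000 × cos(72.7°) = 106000 × 0.2974 = 31520 km².
True area of peninsula: 250000 × cos(41.9°) = 250000 × 0.7443 = 186100 km².
Ratio = 31520 / 186100 ≈ 0.169.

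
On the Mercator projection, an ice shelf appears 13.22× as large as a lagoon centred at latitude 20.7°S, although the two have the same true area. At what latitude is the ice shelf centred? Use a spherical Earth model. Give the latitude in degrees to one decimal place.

75.1°

Mercator areal scale is sec²φ, so apparent-area ratio = sec²φ₁ / sec²φ₂ = cos²φ₂ / cos²φ₁.
cos²φ₂ / cos²φ₁ = 13.22  ⇒  cos φ₁ = cos 20.7° / √13.22 = 0.9354/3.636 = 0.2573.
φ₁ = arccos(0.2573) ≈ 75.1°.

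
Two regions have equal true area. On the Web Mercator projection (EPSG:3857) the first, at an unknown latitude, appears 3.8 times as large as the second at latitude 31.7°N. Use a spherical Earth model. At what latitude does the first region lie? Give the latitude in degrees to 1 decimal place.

Mercator areal scale is sec²φ, so apparent-area ratio = sec²φ₁ / sec²φ₂ = cos²φ₂ / cos²φ₁.
cos²φ₂ / cos²φ₁ = 3.8  ⇒  cos φ₁ = cos 31.7° / √3.8 = 0.8508/1.949 = 0.4365.
φ₁ = arccos(0.4365) ≈ 64.1°.

64.1°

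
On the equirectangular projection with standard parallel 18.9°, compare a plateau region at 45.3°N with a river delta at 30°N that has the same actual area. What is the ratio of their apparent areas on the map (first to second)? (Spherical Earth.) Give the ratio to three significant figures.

The equidistant cylindrical projection with φ₀ = 18.9° has h = 1 (meridians true) and k = cos φ₀ / cos φ along parallels.
Areal scale at 45.3°: h·k = 1.000 × 1.345 = 1.345.
Areal scale at 30°: h·k = 1.000 × 1.092 = 1.092.
Ratio = 1.345/1.092 ≈ 1.23.

1.23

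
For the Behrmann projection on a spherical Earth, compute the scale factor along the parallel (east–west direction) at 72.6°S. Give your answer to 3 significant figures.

2.90

Behrmann is a cylindrical equal-area projection with standard parallels at ±30°. Cylindrical equal-area (φ₀ = 30°): h = cos φ / cos 30° along meridians, k = cos 30° / cos φ along parallels; h·k = 1.
k = cos 30° / cos 72.6° = 0.8660/0.2990 = 2.896.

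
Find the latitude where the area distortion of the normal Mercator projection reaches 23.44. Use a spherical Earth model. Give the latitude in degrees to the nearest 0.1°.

Mercator areal scale is sec²φ.
sec²φ = 23.44  ⇒  cos²φ = 0.04266  ⇒  cos φ = 0.2065.
φ = arccos(0.2065) ≈ 78.1°.

78.1°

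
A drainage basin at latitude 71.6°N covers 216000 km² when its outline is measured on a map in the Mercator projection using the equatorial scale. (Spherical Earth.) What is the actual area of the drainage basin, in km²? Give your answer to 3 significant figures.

21500 km²

The Mercator projection is conformal; its linear scale factor is the same in every direction and equals sec φ = 1/cos φ.
Areal scale = k² = sec²φ = 1/cos²(71.6°) = 1/0.3156² = 10.04.
True area = apparent / (areal scale) = 216000 / 10.04 ≈ 21500 km².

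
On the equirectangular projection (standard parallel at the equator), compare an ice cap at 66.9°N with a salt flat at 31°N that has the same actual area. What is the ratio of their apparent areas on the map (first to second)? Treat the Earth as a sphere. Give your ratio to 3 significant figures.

For the equirectangular projection with φ₀ = 0 (plate carrée), h = 1 along meridians and k = sec φ along parallels.
Areal scale at 66.9°: h·k = 1.000 × 2.549 = 2.549.
Areal scale at 31°: h·k = 1.000 × 1.167 = 1.167.
Ratio = 2.549/1.167 ≈ 2.18.

2.18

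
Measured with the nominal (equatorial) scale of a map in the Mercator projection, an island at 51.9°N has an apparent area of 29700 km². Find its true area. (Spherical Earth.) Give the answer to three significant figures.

Mercator is conformal, so the point scale is isotropic: h = k = sec φ = 1/cos φ.
Areal scale = k² = sec²φ = 1/cos²(51.9°) = 1/0.6170² = 2.627.
True area = apparent / (areal scale) = 29700 / 2.627 ≈ 11300 km².

11300 km²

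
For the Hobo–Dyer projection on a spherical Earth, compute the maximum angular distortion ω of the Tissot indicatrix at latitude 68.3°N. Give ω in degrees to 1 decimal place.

80.0°

Hobo–Dyer is a cylindrical equal-area projection with standard parallels at ±37.5°. For cylindrical equal-area with standard parallel φ₀, h = cos φ / cos φ₀ and k = cos φ₀ / cos φ, so h·k = 1.
At 68.3°: h = 0.4661, k = 2.146; principal scales a = 2.146, b = 0.4661.
sin(ω/2) = (a − b)/(a + b) = 1.680/2.612 = 0.6431, so ω = 2 arcsin(0.6431) ≈ 80.0°.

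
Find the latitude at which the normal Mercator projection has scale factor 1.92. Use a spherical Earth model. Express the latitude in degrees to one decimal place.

Mercator scale is k = sec φ = 1/cos φ.
1/cos φ = 1.92  ⇒  cos φ = 0.5208  ⇒  φ = arccos(0.5208) ≈ 58.6°.

58.6°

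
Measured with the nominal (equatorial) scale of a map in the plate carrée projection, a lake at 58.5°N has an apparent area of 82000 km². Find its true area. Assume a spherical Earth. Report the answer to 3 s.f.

42800 km²

Plate carrée maps x = Rλ, y = Rφ. The meridian scale is h = 1 and the parallel scale is k = 1/cos φ = sec φ.
Areal scale = h·k = 1 × sec φ; at 58.5°, h = 1.000, k = 1.914, so h·k = 1.914.
True area = apparent / (areal scale) = 82000 / 1.914 ≈ 42800 km².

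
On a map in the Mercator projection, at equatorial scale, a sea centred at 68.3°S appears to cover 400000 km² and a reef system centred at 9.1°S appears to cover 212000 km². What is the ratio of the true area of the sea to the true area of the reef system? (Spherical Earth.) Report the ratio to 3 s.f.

0.265

Mercator's areal exaggeration is sec²φ; hence true area = (apparent area) · cos²φ.
True area of sea: 400000 × cos²(68.3°) = 400000 × 0.1367 = 54690 km².
True area of reef system: 212000 × cos²(9.1°) = 212000 × 0.9750 = 206700 km².
Ratio = 54690 / 206700 ≈ 0.265.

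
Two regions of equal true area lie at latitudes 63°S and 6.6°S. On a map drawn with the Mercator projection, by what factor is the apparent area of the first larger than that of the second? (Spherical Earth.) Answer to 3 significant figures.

4.79

Mercator areal scale is sec²φ.
At 63°: sec²(63°) = 1/0.4540² = 4.852.
At 6.6°: sec²(6.6°) = 1/0.9934² = 1.013.
Ratio = 4.852/1.013 = cos²(6.6°)/cos²(63°) ≈ 4.79.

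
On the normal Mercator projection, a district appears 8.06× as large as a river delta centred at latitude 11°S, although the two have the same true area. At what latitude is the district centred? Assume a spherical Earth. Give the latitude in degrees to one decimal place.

On Mercator, (apparent₁)/(apparent₂) = sec²φ₁ / sec²φ₂ when true areas are equal.
cos²φ₂ / cos²φ₁ = 8.06  ⇒  cos φ₁ = cos 11° / √8.06 = 0.9816/2.839 = 0.3458.
φ₁ = arccos(0.3458) ≈ 69.8°.

69.8°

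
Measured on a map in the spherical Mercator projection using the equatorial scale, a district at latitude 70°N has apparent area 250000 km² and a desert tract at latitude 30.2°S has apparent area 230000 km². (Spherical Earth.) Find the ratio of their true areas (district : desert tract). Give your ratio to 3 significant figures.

On Mercator the areal scale is sec²φ, so true area = apparent × cos²φ.
True area of district: 250000 × cos²(70°) = 250000 × 0.1170 = 29240 km².
True area of desert tract: 230000 × cos²(30.2°) = 230000 × 0.7470 = 171800 km².
Ratio = 29240 / 171800 ≈ 0.170.

0.170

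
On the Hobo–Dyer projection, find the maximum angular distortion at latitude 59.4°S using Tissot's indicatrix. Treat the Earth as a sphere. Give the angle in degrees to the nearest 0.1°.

Hobo–Dyer is a cylindrical equal-area projection with standard parallels at ±37.5°. For cylindrical equal-area with standard parallel φ₀, h = cos φ / cos φ₀ and k = cos φ₀ / cos φ, so h·k = 1.
At 59.4°: h = 0.6416, k = 1.559; principal scales a = 1.559, b = 0.6416.
sin(ω/2) = (a − b)/(a + b) = 0.9169/2.200 = 0.4167, so ω = 2 arcsin(0.4167) ≈ 49.3°.

49.3°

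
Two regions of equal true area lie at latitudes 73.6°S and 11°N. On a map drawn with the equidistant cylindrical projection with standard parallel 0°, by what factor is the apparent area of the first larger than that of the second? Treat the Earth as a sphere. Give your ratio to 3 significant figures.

3.48

In the plate carrée (x = Rλ, y = Rφ), meridians are true-scale (h = 1) and parallels are stretched by k = sec φ.
Areal scale at 73.6°: h·k = 1.000 × 3.542 = 3.542.
Areal scale at 11°: h·k = 1.000 × 1.019 = 1.019.
Ratio = 3.542/1.019 ≈ 3.48.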